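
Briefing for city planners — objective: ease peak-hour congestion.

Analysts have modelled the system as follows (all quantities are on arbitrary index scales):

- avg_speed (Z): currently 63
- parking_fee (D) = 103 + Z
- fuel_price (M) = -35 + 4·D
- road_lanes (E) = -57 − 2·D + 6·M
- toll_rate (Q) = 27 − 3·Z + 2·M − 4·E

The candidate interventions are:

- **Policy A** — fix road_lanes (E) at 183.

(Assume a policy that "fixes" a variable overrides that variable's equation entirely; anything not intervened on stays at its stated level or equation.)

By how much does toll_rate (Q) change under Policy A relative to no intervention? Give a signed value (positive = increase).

Baseline:
  Z = 63
  D = 103 + 63 = 166
  M = -35 + 4·166 = 629
  E = -57 − 2·166 + 6·629 = 3385
  Q = 27 − 3·63 + 2·629 − 4·3385 = -12444
Policy A (E := 183):
  Z = 63
  D = 103 + 63 = 166
  M = -35 + 4·166 = 629
  E = 183
  Q = 27 − 3·63 + 2·629 − 4·183 = 364
Change in Q: 364 − (-12444) = 12808

12808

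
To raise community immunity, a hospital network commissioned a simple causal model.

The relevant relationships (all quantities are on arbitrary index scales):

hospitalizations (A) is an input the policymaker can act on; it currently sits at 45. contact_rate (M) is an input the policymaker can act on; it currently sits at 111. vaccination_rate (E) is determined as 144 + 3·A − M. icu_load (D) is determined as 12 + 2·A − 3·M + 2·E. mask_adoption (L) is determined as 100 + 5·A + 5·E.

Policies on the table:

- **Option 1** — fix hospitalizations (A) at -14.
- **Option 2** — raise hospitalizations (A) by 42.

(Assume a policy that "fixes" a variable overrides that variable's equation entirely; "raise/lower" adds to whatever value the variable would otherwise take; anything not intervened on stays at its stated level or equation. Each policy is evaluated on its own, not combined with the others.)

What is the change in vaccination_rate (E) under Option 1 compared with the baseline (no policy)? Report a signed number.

Baseline:
  A = 45
  M = 111
  E = 144 + 3·45 − 111 = 168
Option 1 (A := -14):
  A = -14
  M = 111
  E = 144 + 3·(-14) − 111 = -9
Change in E: -9 − 168 = -177

-177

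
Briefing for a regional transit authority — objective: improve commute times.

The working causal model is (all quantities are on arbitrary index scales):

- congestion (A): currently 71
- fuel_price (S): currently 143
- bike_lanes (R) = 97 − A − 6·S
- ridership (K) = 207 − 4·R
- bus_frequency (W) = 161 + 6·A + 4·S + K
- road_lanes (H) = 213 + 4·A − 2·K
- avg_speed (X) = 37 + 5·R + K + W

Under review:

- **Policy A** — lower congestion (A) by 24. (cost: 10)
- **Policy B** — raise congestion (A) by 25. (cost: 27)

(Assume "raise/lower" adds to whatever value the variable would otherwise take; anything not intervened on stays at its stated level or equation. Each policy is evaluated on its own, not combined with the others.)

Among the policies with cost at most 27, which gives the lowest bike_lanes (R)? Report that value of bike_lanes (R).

-857

Policy A (A − 24):
  A = 71 − 24 = 47
  S = 143
  R = 97 − 47 − 6·143 = -808
Policy B (A + 25):
  A = 71 + 25 = 96
  S = 143
  R = 97 − 96 − 6·143 = -857
Comparing — Policy A: R=-808, Policy B: R=-857. Lowest is -857 (Policy B).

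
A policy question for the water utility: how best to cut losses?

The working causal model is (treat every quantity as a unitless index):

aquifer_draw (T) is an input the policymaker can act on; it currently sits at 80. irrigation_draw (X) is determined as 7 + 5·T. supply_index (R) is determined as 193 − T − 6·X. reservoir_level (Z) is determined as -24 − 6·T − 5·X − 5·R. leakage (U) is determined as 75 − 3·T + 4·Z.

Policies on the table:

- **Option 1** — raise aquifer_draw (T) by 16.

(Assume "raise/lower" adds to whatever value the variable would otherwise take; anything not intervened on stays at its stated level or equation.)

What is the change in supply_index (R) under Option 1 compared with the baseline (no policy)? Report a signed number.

Baseline:
  T = 80
  X = 7 + 5·80 = 407
  R = 193 − 80 − 6·407 = -2329
Option 1 (T + 16):
  T = 80 + 16 = 96
  X = 7 + 5·96 = 487
  R = 193 − 96 − 6·487 = -2825
Change in R: -2825 − (-2329) = -496

-496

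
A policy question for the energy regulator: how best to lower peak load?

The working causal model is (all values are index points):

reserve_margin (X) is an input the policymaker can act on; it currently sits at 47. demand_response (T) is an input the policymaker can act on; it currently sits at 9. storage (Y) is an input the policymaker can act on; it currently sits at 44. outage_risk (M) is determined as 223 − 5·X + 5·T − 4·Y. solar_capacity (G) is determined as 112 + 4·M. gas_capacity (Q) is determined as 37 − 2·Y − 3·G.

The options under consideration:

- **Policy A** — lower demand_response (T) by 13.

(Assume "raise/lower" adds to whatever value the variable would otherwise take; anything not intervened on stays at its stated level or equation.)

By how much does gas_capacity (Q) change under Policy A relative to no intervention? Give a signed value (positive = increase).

Baseline:
  X = 47
  T = 9
  Y = 44
  M = 223 − 5·47 + 5·9 − 4·44 = -143
  G = 112 + 4·(-143) = -460
  Q = 37 − 2·44 − 3·(-460) = 1329
Policy A (T − 13):
  X = 47
  T = 9 − 13 = -4
  Y = 44
  M = 223 − 5·47 + 5·(-4) − 4·44 = -208
  G = 112 + 4·(-208) = -720
  Q = 37 − 2·44 − 3·(-720) = 2109
Change in Q: 2109 − 1329 = 780

780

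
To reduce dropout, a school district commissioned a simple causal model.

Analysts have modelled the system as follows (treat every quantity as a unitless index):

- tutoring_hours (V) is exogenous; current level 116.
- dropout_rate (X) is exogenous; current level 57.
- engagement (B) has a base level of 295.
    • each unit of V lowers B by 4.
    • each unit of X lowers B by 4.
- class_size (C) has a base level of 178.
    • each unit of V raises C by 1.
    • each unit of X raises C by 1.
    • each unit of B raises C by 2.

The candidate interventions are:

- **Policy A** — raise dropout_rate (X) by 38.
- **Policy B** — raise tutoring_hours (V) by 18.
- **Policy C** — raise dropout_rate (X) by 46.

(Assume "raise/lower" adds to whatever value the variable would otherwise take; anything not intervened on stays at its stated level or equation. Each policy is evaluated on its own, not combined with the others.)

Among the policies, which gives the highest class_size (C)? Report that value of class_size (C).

-569

Policy A (X + 38):
  V = 116
  X = 57 + 38 = 95
  B = 295 − 4·116 − 4·95 = -549
  C = 178 + 116 + 95 + 2·(-549) = -709
Policy B (V + 18):
  V = 116 + 18 = 134
  X = 57
  B = 295 − 4·134 − 4·57 = -469
  C = 178 + 134 + 57 + 2·(-469) = -569
Policy C (X + 46):
  V = 116
  X = 57 + 46 = 103
  B = 295 − 4·116 − 4·103 = -581
  C = 178 + 116 + 103 + 2·(-581) = -765
Comparing — Policy A: C=-709, Policy B: C=-569, Policy C: C=-765. Highest is -569 (Policy B).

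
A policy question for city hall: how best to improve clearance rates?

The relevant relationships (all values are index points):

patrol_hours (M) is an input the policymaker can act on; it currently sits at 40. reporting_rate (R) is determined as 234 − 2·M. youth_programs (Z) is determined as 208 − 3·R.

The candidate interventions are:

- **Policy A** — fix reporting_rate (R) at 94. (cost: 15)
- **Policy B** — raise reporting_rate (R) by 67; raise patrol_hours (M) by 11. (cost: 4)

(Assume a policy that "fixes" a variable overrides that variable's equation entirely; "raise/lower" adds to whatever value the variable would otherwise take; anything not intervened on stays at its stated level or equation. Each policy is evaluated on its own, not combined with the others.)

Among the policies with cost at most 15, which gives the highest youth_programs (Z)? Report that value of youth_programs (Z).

-74

Policy A (R := 94):
  M = 40
  R = 94
  Z = 208 − 3·94 = -74
Policy B (R + 67, M + 11):
  M = 40 + 11 = 51
  R = 234 − 2·51 (+67 from intervention) = 199
  Z = 208 − 3·199 = -389
Comparing — Policy A: Z=-74, Policy B: Z=-389. Highest is -74 (Policy A).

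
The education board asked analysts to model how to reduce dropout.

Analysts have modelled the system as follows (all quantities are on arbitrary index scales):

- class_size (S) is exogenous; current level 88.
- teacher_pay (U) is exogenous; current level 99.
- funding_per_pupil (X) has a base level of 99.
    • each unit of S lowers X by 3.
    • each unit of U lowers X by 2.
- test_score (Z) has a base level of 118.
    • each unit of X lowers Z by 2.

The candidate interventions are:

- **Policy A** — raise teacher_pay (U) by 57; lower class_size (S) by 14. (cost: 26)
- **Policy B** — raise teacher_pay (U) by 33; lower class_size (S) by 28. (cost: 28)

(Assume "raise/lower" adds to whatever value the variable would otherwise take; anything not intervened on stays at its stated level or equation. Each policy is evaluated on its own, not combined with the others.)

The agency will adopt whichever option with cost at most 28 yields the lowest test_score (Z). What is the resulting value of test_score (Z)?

808

Policy A (U + 57, S − 14):
  S = 88 − 14 = 74
  U = 99 + 57 = 156
  X = 99 − 3·74 − 2·156 = -435
  Z = 118 − 2·(-435) = 988
Policy B (U + 33, S − 28):
  S = 88 − 28 = 60
  U = 99 + 33 = 132
  X = 99 − 3·60 − 2·132 = -345
  Z = 118 − 2·(-345) = 808
Comparing — Policy A: Z=988, Policy B: Z=808. Lowest is 808 (Policy B).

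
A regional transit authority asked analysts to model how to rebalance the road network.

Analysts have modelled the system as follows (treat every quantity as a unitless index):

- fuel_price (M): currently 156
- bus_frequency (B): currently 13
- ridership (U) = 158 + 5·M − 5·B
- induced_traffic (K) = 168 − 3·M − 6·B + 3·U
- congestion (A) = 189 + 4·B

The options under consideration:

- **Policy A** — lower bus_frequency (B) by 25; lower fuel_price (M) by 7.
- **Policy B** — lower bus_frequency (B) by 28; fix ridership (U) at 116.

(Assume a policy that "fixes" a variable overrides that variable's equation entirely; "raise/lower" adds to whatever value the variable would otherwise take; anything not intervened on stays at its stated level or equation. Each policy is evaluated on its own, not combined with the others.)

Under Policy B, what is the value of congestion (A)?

129

Policy B (B − 28, U := 116):
  B = 13 − 28 = -15
  A = 189 + 4·(-15) = 129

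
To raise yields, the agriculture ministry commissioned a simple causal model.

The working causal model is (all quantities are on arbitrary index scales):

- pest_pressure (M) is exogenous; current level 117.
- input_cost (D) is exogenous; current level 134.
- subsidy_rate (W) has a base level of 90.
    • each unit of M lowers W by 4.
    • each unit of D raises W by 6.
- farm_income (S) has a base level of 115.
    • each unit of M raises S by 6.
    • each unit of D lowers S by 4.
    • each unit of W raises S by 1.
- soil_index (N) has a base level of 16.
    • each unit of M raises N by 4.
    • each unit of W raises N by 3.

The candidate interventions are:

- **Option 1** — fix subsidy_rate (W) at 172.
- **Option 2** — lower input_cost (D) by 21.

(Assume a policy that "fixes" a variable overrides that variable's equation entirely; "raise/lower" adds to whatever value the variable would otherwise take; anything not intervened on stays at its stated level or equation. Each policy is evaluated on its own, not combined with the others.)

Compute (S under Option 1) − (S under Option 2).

-212

Option 1 (W := 172):
  M = 117
  D = 134
  W = 172
  S = 115 + 6·117 − 4·134 + 172 = 453
Option 2 (D − 21):
  M = 117
  D = 134 − 21 = 113
  W = 90 − 4·117 + 6·113 = 300
  S = 115 + 6·117 − 4·113 + 300 = 665
S: 453 − 665 = -212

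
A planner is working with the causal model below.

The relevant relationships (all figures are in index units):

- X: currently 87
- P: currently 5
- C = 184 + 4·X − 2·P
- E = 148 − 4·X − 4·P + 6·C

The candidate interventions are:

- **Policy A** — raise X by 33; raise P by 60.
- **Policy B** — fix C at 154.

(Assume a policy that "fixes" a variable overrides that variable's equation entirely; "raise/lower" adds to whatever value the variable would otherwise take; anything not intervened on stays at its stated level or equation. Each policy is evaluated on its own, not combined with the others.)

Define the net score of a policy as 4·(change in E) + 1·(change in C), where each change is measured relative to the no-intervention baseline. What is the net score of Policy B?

-9200

Baseline:
  X = 87
  P = 5
  C = 184 + 4·87 − 2·5 = 522
  E = 148 − 4·87 − 4·5 + 6·522 = 2912
Policy B (C := 154):
  X = 87
  P = 5
  C = 154
  E = 148 − 4·87 − 4·5 + 6·154 = 704
ΔE = 704 − 2912 = -2208; ΔC = 154 − 522 = -368
Score = 4·(-2208) + 1·(-368) = -9200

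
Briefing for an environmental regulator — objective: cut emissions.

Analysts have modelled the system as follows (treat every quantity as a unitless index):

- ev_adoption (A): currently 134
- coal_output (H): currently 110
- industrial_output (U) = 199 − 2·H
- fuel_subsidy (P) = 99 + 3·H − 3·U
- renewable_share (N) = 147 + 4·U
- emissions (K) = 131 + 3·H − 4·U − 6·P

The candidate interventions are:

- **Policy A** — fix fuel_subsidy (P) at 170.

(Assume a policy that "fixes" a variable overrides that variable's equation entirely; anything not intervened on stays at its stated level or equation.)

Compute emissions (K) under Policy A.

Policy A (P := 170):
  H = 110
  U = 199 − 2·110 = -21
  P = 170
  K = 131 + 3·110 − 4·(-21) − 6·170 = -475

-475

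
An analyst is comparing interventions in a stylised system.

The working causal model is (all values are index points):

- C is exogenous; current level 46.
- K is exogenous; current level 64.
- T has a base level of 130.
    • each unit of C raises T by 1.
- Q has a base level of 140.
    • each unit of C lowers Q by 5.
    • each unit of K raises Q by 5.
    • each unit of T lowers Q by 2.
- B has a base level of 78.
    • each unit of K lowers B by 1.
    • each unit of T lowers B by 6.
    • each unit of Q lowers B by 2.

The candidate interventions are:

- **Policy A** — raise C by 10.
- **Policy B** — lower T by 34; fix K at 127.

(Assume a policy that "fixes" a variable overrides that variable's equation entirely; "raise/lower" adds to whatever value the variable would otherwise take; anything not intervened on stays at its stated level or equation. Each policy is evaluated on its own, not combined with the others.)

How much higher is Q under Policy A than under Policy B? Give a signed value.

-453

Policy A (C + 10):
  C = 46 + 10 = 56
  K = 64
  T = 130 + 56 = 186
  Q = 140 − 5·56 + 5·64 − 2·186 = -192
Policy B (T − 34, K := 127):
  C = 46
  K = 127
  T = 130 + 46 (−34 from intervention) = 142
  Q = 140 − 5·46 + 5·127 − 2·142 = 261
Q: -192 − 261 = -453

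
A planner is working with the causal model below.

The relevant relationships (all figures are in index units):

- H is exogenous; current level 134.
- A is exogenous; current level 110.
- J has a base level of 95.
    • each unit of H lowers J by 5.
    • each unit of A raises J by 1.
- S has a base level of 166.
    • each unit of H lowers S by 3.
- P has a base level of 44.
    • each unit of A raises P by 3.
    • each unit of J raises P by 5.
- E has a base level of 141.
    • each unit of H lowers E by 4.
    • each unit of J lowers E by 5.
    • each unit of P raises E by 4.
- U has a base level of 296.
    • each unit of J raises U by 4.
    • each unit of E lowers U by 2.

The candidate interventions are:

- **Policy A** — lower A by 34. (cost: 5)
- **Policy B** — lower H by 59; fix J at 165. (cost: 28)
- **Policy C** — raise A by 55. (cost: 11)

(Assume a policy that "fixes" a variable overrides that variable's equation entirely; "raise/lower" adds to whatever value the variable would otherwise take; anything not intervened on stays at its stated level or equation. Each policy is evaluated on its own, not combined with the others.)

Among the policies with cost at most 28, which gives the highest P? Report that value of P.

Policy A (A − 34):
  H = 134
  A = 110 − 34 = 76
  J = 95 − 5·134 + 76 = -499
  P = 44 + 3·76 + 5·(-499) = -2223
Policy B (H − 59, J := 165):
  H = 134 − 59 = 75
  A = 110
  J = 165
  P = 44 + 3·110 + 5·165 = 1199
Policy C (A + 55):
  H = 134
  A = 110 + 55 = 165
  J = 95 − 5·134 + 165 = -410
  P = 44 + 3·165 + 5·(-410) = -1511
Comparing — Policy A: P=-2223, Policy B: P=1199, Policy C: P=-1511. Highest is 1199 (Policy B).

1199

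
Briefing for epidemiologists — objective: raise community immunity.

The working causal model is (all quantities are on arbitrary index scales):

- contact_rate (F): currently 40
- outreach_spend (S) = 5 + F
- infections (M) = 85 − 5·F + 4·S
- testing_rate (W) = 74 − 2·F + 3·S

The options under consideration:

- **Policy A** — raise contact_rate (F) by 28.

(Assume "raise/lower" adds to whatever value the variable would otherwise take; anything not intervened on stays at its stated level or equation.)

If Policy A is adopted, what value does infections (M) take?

Policy A (F + 28):
  F = 40 + 28 = 68
  S = 5 + 68 = 73
  M = 85 − 5·68 + 4·73 = 37

37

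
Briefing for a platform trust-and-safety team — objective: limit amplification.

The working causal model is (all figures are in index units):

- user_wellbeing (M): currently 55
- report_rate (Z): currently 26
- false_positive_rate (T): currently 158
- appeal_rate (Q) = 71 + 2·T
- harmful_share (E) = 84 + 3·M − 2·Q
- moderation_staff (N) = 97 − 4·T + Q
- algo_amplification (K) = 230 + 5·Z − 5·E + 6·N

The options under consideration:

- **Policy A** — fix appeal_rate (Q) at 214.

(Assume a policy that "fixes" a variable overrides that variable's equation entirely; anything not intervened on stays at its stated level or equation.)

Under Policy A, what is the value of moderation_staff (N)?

-321

Policy A (Q := 214):
  T = 158
  Q = 214
  N = 97 − 4·158 + 214 = -321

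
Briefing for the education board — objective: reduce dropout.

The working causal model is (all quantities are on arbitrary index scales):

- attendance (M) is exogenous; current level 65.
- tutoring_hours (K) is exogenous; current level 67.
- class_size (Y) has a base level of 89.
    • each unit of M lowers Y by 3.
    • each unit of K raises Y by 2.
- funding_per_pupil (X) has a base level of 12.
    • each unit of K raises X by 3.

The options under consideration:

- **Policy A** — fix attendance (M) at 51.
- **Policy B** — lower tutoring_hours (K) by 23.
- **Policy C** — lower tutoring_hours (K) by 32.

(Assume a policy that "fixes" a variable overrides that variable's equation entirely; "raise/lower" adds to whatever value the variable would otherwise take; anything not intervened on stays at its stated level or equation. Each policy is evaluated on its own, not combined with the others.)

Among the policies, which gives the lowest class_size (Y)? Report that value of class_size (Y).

-36

Policy A (M := 51):
  M = 51
  K = 67
  Y = 89 − 3·51 + 2·67 = 70
Policy B (K − 23):
  M = 65
  K = 67 − 23 = 44
  Y = 89 − 3·65 + 2·44 = -18
Policy C (K − 32):
  M = 65
  K = 67 − 32 = 35
  Y = 89 − 3·65 + 2·35 = -36
Comparing — Policy A: Y=70, Policy B: Y=-18, Policy C: Y=-36. Lowest is -36 (Policy C).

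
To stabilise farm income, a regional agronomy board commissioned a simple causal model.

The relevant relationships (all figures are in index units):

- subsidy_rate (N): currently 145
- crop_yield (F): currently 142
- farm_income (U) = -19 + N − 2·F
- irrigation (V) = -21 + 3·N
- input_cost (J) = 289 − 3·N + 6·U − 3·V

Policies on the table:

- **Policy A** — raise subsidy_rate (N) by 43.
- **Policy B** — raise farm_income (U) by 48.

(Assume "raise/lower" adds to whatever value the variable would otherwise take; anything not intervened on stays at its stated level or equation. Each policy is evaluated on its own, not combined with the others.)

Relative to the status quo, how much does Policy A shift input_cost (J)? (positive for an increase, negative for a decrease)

-258

Baseline:
  N = 145
  F = 142
  U = -19 + 145 − 2·142 = -158
  V = -21 + 3·145 = 414
  J = 289 − 3·145 + 6·(-158) − 3·414 = -2336
Policy A (N + 43):
  N = 145 + 43 = 188
  F = 142
  U = -19 + 188 − 2·142 = -115
  V = -21 + 3·188 = 543
  J = 289 − 3·188 + 6·(-115) − 3·543 = -2594
Change in J: -2594 − (-2336) = -258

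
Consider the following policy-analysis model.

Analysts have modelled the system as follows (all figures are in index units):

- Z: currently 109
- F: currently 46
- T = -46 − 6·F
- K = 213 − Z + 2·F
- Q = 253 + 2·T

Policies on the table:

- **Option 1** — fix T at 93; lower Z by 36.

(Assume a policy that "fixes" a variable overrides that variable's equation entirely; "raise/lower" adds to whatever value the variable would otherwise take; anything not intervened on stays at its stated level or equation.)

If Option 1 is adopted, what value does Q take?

439

Option 1 (T := 93, Z − 36):
  F = 46
  T = 93
  Q = 253 + 2·93 = 439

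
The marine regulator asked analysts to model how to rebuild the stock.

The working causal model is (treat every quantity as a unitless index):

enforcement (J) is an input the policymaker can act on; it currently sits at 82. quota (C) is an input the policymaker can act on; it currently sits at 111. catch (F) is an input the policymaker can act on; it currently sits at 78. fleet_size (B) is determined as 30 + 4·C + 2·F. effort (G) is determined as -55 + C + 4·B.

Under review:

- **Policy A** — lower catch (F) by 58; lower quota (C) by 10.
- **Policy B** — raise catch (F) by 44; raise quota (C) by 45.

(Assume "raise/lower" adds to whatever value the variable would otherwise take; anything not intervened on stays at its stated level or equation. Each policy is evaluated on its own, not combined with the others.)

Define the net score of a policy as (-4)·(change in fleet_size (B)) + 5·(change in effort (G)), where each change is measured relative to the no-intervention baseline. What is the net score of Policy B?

4513

Baseline:
  C = 111
  F = 78
  B = 30 + 4·111 + 2·78 = 630
  G = -55 + 111 + 4·630 = 2576
Policy B (F + 44, C + 45):
  C = 111 + 45 = 156
  F = 78 + 44 = 122
  B = 30 + 4·156 + 2·122 = 898
  G = -55 + 156 + 4·898 = 3693
ΔB = 898 − 630 = 268; ΔG = 3693 − 2576 = 1117
Score = (-4)·268 + 5·1117 = 4513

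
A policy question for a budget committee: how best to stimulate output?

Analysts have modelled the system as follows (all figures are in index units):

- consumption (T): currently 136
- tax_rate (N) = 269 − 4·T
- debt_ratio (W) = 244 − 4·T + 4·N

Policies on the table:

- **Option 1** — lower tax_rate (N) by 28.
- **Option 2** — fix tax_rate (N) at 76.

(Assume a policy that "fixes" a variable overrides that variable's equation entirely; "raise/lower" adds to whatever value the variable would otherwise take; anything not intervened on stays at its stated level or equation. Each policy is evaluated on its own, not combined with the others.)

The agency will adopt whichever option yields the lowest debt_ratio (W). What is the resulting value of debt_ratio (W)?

-1512

Option 1 (N − 28):
  T = 136
  N = 269 − 4·136 (−28 from intervention) = -303
  W = 244 − 4·136 + 4·(-303) = -1512
Option 2 (N := 76):
  T = 136
  N = 76
  W = 244 − 4·136 + 4·76 = 4
Comparing — Option 1: W=-1512, Option 2: W=4. Lowest is -1512 (Option 1).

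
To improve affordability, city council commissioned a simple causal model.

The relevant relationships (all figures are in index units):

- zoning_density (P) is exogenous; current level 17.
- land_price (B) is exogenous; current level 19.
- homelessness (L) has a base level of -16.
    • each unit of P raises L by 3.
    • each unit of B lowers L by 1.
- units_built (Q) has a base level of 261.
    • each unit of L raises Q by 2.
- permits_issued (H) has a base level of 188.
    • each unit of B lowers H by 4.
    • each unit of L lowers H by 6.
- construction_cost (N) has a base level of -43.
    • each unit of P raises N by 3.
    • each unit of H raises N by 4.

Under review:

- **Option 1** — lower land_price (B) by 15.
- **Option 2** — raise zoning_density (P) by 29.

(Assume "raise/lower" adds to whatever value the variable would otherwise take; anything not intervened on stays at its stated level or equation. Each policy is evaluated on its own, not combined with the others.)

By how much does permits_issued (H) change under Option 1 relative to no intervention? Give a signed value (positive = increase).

-30

Baseline:
  P = 17
  B = 19
  L = -16 + 3·17 − 19 = 16
  H = 188 − 4·19 − 6·16 = 16
Option 1 (B − 15):
  P = 17
  B = 19 − 15 = 4
  L = -16 + 3·17 − 4 = 31
  H = 188 − 4·4 − 6·31 = -14
Change in H: -14 − 16 = -30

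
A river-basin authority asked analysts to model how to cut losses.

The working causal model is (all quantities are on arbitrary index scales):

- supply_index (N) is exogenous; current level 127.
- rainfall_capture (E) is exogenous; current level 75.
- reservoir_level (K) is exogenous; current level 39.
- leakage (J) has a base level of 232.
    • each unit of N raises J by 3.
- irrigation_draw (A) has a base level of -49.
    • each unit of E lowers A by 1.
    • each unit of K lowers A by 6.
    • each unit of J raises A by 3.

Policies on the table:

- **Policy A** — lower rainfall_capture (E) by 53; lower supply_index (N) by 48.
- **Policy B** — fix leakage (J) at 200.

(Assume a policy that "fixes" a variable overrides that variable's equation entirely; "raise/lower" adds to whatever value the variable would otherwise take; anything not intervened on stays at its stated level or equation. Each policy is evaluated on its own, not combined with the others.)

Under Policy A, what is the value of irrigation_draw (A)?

Policy A (E − 53, N − 48):
  N = 127 − 48 = 79
  E = 75 − 53 = 22
  K = 39
  J = 232 + 3·79 = 469
  A = -49 − 22 − 6·39 + 3·469 = 1102

1102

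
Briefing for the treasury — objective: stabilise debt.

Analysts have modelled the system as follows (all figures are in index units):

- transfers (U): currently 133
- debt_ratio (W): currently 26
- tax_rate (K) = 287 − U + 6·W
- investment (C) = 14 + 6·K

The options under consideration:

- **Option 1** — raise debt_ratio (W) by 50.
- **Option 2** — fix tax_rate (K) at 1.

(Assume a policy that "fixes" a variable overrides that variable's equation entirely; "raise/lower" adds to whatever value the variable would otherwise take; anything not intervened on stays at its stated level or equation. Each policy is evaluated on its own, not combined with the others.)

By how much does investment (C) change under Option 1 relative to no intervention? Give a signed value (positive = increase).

Baseline:
  U = 133
  W = 26
  K = 287 − 133 + 6·26 = 310
  C = 14 + 6·310 = 1874
Option 1 (W + 50):
  U = 133
  W = 26 + 50 = 76
  K = 287 − 133 + 6·76 = 610
  C = 14 + 6·610 = 3674
Change in C: 3674 − 1874 = 1800

1800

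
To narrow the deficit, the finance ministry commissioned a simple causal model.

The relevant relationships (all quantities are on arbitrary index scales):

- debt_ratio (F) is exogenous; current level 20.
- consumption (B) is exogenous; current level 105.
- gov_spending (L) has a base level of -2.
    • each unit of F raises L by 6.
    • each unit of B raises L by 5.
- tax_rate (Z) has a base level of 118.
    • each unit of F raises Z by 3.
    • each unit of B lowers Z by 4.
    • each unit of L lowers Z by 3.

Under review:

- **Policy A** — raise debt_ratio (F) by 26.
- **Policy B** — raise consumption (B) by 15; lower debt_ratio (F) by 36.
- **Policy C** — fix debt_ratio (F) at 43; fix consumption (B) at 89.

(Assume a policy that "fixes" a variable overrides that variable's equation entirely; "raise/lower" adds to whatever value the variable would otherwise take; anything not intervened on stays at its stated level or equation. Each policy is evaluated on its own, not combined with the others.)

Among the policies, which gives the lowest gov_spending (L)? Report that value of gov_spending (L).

Policy A (F + 26):
  F = 20 + 26 = 46
  B = 105
  L = -2 + 6·46 + 5·105 = 799
Policy B (B + 15, F − 36):
  F = 20 − 36 = -16
  B = 105 + 15 = 120
  L = -2 + 6·(-16) + 5·120 = 502
Policy C (F := 43, B := 89):
  F = 43
  B = 89
  L = -2 + 6·43 + 5·89 = 701
Comparing — Policy A: L=799, Policy B: L=502, Policy C: L=701. Lowest is 502 (Policy B).

502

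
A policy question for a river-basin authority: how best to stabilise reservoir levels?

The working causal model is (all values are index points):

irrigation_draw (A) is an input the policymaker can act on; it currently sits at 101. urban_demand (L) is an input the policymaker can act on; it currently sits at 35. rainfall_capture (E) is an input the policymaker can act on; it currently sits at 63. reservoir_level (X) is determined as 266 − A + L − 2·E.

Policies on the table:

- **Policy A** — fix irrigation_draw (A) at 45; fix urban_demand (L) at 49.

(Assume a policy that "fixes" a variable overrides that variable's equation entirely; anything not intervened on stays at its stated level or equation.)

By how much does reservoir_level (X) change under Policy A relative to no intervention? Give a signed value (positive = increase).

Baseline:
  A = 101
  L = 35
  E = 63
  X = 266 − 101 + 35 − 2·63 = 74
Policy A (A := 45, L := 49):
  A = 45
  L = 49
  E = 63
  X = 266 − 45 + 49 − 2·63 = 144
Change in X: 144 − 74 = 70

70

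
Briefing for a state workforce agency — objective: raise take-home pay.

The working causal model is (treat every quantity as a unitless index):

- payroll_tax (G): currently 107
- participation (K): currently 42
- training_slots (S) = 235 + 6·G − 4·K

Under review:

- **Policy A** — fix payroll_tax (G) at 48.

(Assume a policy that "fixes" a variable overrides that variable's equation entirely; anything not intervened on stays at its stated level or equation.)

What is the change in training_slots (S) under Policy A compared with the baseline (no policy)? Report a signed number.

-354

Baseline:
  G = 107
  K = 42
  S = 235 + 6·107 − 4·42 = 709
Policy A (G := 48):
  G = 48
  K = 42
  S = 235 + 6·48 − 4·42 = 355
Change in S: 355 − 709 = -354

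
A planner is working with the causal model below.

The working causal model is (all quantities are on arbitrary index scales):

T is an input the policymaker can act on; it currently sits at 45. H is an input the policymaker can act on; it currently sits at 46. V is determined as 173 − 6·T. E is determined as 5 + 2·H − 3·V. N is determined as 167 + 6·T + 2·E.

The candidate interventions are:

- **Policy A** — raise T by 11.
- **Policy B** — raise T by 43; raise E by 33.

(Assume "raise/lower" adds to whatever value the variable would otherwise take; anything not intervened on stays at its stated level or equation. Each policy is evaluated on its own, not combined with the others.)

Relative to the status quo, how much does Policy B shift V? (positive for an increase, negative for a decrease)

-258

Baseline:
  T = 45
  V = 173 − 6·45 = -97
Policy B (T + 43, E + 33):
  T = 45 + 43 = 88
  V = 173 − 6·88 = -355
Change in V: -355 − (-97) = -258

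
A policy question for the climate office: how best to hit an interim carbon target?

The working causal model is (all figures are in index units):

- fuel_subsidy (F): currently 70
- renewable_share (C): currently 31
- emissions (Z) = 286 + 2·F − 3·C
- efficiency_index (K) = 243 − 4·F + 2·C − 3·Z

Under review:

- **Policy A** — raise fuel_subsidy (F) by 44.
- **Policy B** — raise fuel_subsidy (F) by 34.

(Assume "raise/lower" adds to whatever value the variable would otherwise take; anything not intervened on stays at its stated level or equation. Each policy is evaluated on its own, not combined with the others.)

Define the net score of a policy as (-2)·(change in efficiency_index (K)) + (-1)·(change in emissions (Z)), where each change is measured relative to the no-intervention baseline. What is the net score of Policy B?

Baseline:
  F = 70
  C = 31
  Z = 286 + 2·70 − 3·31 = 333
  K = 243 − 4·70 + 2·31 − 3·333 = -974
Policy B (F + 34):
  F = 70 + 34 = 104
  C = 31
  Z = 286 + 2·104 − 3·31 = 401
  K = 243 − 4·104 + 2·31 − 3·401 = -1314
ΔK = -1314 − (-974) = -340; ΔZ = 401 − 333 = 68
Score = (-2)·(-340) + (-1)·68 = 612

612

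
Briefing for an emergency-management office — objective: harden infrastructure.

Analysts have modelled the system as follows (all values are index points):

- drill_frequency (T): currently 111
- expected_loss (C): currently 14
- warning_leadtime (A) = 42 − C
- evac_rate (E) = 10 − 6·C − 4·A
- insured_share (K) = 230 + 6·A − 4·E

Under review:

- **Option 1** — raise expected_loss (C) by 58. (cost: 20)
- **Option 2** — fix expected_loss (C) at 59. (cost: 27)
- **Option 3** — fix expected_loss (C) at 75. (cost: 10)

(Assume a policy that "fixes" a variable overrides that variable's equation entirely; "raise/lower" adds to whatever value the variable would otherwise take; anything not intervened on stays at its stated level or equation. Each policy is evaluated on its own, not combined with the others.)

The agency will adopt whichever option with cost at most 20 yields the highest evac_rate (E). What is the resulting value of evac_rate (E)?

Option 1 (C + 58):
  C = 14 + 58 = 72
  A = 42 − 72 = -30
  E = 10 − 6·72 − 4·(-30) = -302
Option 3 (C := 75):
  C = 75
  A = 42 − 75 = -33
  E = 10 − 6·75 − 4·(-33) = -308
Comparing — Option 1: E=-302, Option 3: E=-308. Highest is -302 (Option 1).

-302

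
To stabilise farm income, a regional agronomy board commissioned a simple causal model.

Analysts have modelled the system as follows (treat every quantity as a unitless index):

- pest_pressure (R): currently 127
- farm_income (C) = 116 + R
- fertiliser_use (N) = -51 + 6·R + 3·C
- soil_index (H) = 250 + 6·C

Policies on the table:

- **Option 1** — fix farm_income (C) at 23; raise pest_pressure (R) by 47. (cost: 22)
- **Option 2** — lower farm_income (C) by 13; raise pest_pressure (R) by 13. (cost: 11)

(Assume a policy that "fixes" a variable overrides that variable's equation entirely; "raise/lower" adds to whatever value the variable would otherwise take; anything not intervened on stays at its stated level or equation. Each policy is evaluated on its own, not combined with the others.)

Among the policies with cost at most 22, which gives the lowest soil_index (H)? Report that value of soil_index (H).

Option 1 (C := 23, R + 47):
  R = 127 + 47 = 174
  C = 23
  H = 250 + 6·23 = 388
Option 2 (C − 13, R + 13):
  R = 127 + 13 = 140
  C = 116 + 140 (−13 from intervention) = 243
  H = 250 + 6·243 = 1708
Comparing — Option 1: H=388, Option 2: H=1708. Lowest is 388 (Option 1).

388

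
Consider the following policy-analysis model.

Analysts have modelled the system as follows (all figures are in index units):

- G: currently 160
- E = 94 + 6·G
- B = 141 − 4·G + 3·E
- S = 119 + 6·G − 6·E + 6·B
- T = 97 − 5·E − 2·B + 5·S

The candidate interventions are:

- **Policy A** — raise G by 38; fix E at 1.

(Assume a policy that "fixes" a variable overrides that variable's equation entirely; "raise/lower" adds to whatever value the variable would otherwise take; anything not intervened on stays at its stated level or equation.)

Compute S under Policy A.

Policy A (G + 38, E := 1):
  G = 160 + 38 = 198
  E = 1
  B = 141 − 4·198 + 3·1 = -648
  S = 119 + 6·198 − 6·1 + 6·(-648) = -2587

-2587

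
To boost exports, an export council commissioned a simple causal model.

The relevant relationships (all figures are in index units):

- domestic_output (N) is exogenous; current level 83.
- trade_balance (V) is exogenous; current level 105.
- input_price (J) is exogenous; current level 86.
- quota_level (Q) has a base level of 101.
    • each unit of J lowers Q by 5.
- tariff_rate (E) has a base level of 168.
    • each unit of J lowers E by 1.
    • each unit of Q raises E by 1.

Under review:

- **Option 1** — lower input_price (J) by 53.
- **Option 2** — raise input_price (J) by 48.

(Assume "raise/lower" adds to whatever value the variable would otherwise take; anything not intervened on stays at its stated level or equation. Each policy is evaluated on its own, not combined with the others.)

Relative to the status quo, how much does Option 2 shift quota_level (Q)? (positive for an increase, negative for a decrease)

Baseline:
  J = 86
  Q = 101 − 5·86 = -329
Option 2 (J + 48):
  J = 86 + 48 = 134
  Q = 101 − 5·134 = -569
Change in Q: -569 − (-329) = -240

-240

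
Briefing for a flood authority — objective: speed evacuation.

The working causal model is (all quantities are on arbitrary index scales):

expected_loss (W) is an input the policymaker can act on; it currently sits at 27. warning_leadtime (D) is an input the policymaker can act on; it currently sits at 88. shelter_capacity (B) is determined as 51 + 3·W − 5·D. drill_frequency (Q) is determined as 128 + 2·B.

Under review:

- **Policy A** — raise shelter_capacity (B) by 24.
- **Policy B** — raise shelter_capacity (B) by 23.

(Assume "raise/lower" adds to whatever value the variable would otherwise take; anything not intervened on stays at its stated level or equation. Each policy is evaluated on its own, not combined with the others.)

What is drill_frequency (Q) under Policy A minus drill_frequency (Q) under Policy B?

Policy A (B + 24):
  W = 27
  D = 88
  B = 51 + 3·27 − 5·88 (+24 from intervention) = -284
  Q = 128 + 2·(-284) = -440
Policy B (B + 23):
  W = 27
  D = 88
  B = 51 + 3·27 − 5·88 (+23 from intervention) = -285
  Q = 128 + 2·(-285) = -442
Q: -440 − (-442) = 2

2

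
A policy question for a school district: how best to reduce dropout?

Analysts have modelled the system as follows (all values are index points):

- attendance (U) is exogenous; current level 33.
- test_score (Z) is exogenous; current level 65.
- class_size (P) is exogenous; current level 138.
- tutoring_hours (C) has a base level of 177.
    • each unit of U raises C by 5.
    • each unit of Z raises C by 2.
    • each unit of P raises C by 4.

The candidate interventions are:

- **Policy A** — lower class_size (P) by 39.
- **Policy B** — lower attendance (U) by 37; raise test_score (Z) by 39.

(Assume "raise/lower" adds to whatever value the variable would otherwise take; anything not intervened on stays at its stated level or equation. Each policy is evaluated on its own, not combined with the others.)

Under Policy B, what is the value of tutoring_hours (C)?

Policy B (U − 37, Z + 39):
  U = 33 − 37 = -4
  Z = 65 + 39 = 104
  P = 138
  C = 177 + 5·(-4) + 2·104 + 4·138 = 917

917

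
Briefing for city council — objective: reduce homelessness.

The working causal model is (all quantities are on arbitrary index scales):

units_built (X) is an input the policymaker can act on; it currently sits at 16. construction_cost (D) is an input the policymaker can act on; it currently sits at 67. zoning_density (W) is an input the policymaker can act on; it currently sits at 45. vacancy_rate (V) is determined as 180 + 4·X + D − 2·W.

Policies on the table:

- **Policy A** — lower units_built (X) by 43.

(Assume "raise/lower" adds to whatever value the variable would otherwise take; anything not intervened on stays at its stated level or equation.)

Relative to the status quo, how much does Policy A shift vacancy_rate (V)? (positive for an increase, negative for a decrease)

-172

Baseline:
  X = 16
  D = 67
  W = 45
  V = 180 + 4·16 + 67 − 2·45 = 221
Policy A (X − 43):
  X = 16 − 43 = -27
  D = 67
  W = 45
  V = 180 + 4·(-27) + 67 − 2·45 = 49
Change in V: 49 − 221 = -172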